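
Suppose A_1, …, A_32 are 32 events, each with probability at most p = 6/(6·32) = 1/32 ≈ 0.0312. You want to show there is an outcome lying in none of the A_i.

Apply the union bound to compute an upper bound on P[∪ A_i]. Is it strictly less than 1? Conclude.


Union bound: P[∪_{i=1}^{32} A_i] ≤ Σ_i P[A_i] ≤ 32·p = 32·(1/32) = 1.
Numerically: 1 ≈ 1.0000.
Is 1 < 1? NO.
Since the bound 1 is ≥ 1, the union bound is uninformative here; it does NOT by itself certify existence.

32·p = 1 ≈ 1.0000; existence NOT certified by the union bound.


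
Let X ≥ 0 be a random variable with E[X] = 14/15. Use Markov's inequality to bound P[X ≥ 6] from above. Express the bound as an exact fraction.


μ = E[X] = 14/15, a = 6.
Markov: P[X ≥ 6] ≤ μ/a = (14/15)/6 = 7/45.
Numerically: ≈ 0.1556.
(Since a = 6 > μ = 0.9333, the bound 7/45 is < 1 and informative.)

P[X ≥ 6] ≤ 7/45 ≈ 0.1556.


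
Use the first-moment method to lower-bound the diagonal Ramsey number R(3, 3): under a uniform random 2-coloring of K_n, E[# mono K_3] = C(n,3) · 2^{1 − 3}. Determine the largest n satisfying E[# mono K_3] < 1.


We need C(n, 3) · 2^{1 − 3} < 1, i.e. C(n, 3) < 2^{3 − 1} = 4.
Check values of n near the boundary:
  n = 3: C(3, 3) = 1; 1 < 4? YES
  n = 4: C(4, 3) = 4; 4 < 4? NO
The largest n with C(n, 3) < 4 is n = 3 (where E[X] = 1/4 ≈ 0.250). Hence R(3, 3) > 3, i.e. R(3, 3) ≥ 4.

Largest n = 3; hence R(3, 3) > 3.


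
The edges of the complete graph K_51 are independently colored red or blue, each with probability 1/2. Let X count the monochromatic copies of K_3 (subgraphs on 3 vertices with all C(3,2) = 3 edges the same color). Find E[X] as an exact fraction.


Let X = Σ_S X_S over the C(51, 3) = 20825 subsets S of size 3, where X_S = 1 if the K_3 on S is monochromatic.
For a fixed S, the K_3 on S has C(3, 2) = 3 edges. P[all 3 edges red] = (1/2)^3, and likewise for blue, so P[monochromatic] = 2·(1/2)^3 = 2^{1 − 3} = 1/4.
Summing: E[X] = C(51, 3) · 2^{1 − 3} = 20825 · 1/4 = 20825/4.
Numerically: E[X] ≈ 5206.25000.

E[X] = C(51,3)·2^(1−C(3,2)) = 20825/4 ≈ 5206.25000.


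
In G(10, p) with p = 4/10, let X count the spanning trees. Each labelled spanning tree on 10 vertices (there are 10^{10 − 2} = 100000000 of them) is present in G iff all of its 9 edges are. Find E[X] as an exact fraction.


K_10 has 10^{10 − 2} = 100000000 labelled spanning trees.
For each such spanning tree H, let X_H = 1 if all 9 edges of H are present in G. Then P[X_H = 1] = p^{9} = (2/5)^{9} = 512/1953125.
By linearity: E[X] = Σ_H E[X_H] = 100000000 · p^{9} = 100000000 · 512/1953125 = 131072/5.
Numerically: E[X] ≈ 26214.4.

E[X] = 100000000 · (2/5)^{9} = 131072/5 ≈ 26214.4.


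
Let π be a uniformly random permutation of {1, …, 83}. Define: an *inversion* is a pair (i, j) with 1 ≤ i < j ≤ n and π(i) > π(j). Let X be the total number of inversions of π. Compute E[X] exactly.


Write X = Σ X_I over the C(83, 2) = 3403 pairs i < j, with X_I the indicator of one inversion.
There are 3403 indicators.
For each fixed pair i < j, the values π(i) and π(j) are two distinct elements of {1, …, 83} in uniformly random order; by symmetry P[π(i) > π(j)] = 1/2.
By linearity: E[X] = 3403 · (1/2) = C(83, 2) · (1/2) = 3403/2 = 3403/2 ≈ 1701.5000.

E[X] = 3403/2 = 1701.5000.


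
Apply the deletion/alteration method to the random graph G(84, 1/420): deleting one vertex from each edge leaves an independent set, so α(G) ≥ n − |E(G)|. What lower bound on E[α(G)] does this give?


E[|E(G)|] = C(84, 2)·p = 3486 · (1/420) = 83/10.
E[α(G)] ≥ n − E[|E(G)|] = 84 − 83/10 = 757/10.
Numerically: ≈ 75.7000.
(This is only a lower bound; the true E[α(G)] may be larger.)

E[α(G)] ≥ 757/10 ≈ 75.7000.


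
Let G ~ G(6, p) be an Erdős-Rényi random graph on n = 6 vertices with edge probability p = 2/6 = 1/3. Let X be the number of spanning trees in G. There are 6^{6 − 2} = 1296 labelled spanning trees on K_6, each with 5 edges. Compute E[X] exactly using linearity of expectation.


K_6 has 6^{6 − 2} = 1296 labelled spanning trees.
For each such spanning tree H, let X_H = 1 if all 5 edges of H are present in G. Then P[X_H = 1] = p^{5} = (1/3)^{5} = 1/243.
By linearity: E[X] = Σ_H E[X_H] = 1296 · p^{5} = 1296 · 1/243 = 16/3.
Numerically: E[X] ≈ 5.3333.

E[X] = 1296 · (1/3)^{5} = 16/3 ≈ 5.3333.


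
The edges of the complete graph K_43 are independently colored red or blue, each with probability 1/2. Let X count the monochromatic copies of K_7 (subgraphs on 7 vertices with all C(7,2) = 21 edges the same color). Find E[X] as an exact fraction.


Let X = Σ_S X_S over the C(43, 7) = 32224114 subsets S of size 7, where X_S = 1 if the K_7 on S is monochromatic.
For a fixed S, the K_7 on S has C(7, 2) = 21 edges. P[all 21 edges red] = (1/2)^21, and likewise for blue, so P[monochromatic] = 2·(1/2)^21 = 2^{1 − 21} = 1/1048576.
Summing: E[X] = C(43, 7) · 2^{1 − 21} = 32224114 · 1/1048576 = 16112057/524288.
Numerically: E[X] ≈ 30.731310.

E[X] = C(43,7)·2^(1−C(7,2)) = 16112057/524288 ≈ 30.731310.


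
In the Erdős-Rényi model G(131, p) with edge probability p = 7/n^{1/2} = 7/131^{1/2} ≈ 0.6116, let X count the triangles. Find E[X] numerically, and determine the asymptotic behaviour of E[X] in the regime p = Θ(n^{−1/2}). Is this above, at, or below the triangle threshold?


Number of potential triangles: C(131, 3) = 366145.
Each occurs with probability p³ ≈ (0.6116)³ ≈ 2.287637e-01.
By linearity: E[X] = C(131, 3)·p³ ≈ 366145 · 2.287637e-01 ≈ 83760.6974.
Since α = 1/2 < 1, p = c/n^{1/2} ≫ 1/n is above the triangle threshold p ~ 1/n. Asymptotically E[X] ~ (c³/6)·n^{3(1−α)} = (7³/6)·n^{1.5} → ∞; triangles are abundant w.h.p.

E[X] ≈ 83760.6974; in regime p = Θ(1/n^{1/2}) E[X] diverges (above the triangle threshold p ~ 1/n).


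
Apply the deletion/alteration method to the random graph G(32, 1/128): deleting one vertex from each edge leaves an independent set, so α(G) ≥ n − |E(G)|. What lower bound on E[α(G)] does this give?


E[|E(G)|] = C(32, 2)·p = 496 · (1/128) = 31/8.
E[α(G)] ≥ n − E[|E(G)|] = 32 − 31/8 = 225/8.
Numerically: ≈ 28.1250.
(This is only a lower bound; the true E[α(G)] may be larger.)

E[α(G)] ≥ 225/8 ≈ 28.1250.


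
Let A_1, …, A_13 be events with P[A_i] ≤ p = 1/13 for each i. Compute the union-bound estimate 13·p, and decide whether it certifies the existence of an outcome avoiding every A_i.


Union bound: P[∪_{i=1}^{13} A_i] ≤ Σ_i P[A_i] ≤ 13·p = 13·(1/13) = 1.
Numerically: 1 ≈ 1.000.
Is 1 < 1? NO.
Since the bound 1 is ≥ 1, the union bound is uninformative here; it does NOT by itself certify existence.

13·p = 1 ≈ 1.000; existence NOT certified by the union bound.


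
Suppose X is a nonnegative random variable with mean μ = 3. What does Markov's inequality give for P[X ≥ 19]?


μ = E[X] = 3, a = 19.
Markov: P[X ≥ 19] ≤ μ/a = (3)/19 = 3/19.
Numerically: ≈ 0.158.
(Since a = 19 > μ = 3.000, the bound 3/19 is < 1 and informative.)

P[X ≥ 19] ≤ 3/19 ≈ 0.158.


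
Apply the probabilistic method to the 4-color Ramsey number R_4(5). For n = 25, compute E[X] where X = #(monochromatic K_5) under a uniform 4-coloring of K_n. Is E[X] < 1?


E[X] = C(25, 5) · 4^{1 − 10} = 53130 · 4^{−9} = 53130/262144.
As a reduced fraction: E[X] = 26565/131072 ≈ 0.2026749.
Is E[X] < 1? YES.
Since E[X] < 1, there exists a 4-coloring of K_{25} with no monochromatic K_5; hence R_4(5) > 25.

E[X] = 26565/131072 ≈ 0.2026749; E[X] < 1, so R_4(5) > 25.


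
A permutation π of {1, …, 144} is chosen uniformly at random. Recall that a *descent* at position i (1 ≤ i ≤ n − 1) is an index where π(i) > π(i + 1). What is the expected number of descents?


Write X = Σ X_I over i = 1, …, 143, with X_I the indicator of one descent.
There are 143 indicators.
For each fixed i, the pair (π(i), π(i+1)) is a uniformly random ordered pair of distinct values from {1, …, 144}; by symmetry P[π(i) > π(i+1)] = 1/2.
By linearity: E[X] = 143 · (1/2) = (144 − 1) · (1/2) = 143/2 ≈ 71.500.

E[X] = 143/2 = 71.500.


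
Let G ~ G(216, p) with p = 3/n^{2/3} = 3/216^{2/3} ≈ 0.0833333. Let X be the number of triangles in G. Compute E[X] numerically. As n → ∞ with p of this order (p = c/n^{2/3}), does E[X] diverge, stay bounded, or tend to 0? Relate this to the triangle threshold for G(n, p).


Number of potential triangles: C(216, 3) = 1656360.
Each occurs with probability p³ ≈ (0.0833333)³ ≈ 5.78703704e-04.
By linearity: E[X] = C(216, 3)·p³ ≈ 1656360 · 5.78703704e-04 ≈ 958.541667.
Since α = 2/3 < 1, p = c/n^{2/3} ≫ 1/n is above the triangle threshold p ~ 1/n. Asymptotically E[X] ~ (c³/6)·n^{3(1−α)} = (3³/6)·n^{1} → ∞; triangles are abundant w.h.p.

E[X] ≈ 958.541667; in regime p = Θ(1/n^{2/3}) E[X] diverges (above the triangle threshold p ~ 1/n).


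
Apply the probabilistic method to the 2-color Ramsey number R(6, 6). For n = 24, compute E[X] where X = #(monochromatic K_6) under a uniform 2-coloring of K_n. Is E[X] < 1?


E[X] = C(24, 6) · 2^{1 − 15} = 134596 · 2^{−14} = 134596/16384.
As a reduced fraction: E[X] = 33649/4096 ≈ 8.21509.
Is E[X] < 1? NO.
Since E[X] ≥ 1, the first-moment bound is inconclusive at n = 24; it does NOT by itself certify R(6, 6) > 24.

E[X] = 33649/4096 ≈ 8.21509; E[X] ≥ 1; first-moment method inconclusive here.


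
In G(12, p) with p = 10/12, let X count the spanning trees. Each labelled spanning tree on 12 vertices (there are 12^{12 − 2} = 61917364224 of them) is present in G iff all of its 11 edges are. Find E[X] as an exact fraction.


K_12 has 12^{12 − 2} = 61917364224 labelled spanning trees.
For each such spanning tree H, let X_H = 1 if all 11 edges of H are present in G. Then P[X_H = 1] = p^{11} = (5/6)^{11} = 48828125/362797056.
Summing the indicators: E[X] = Σ_H E[X_H] = 61917364224 · p^{11} = 61917364224 · 48828125/362797056 = 25000000000/3.
Numerically: E[X] ≈ 8.3333e+09.

E[X] = 61917364224 · (5/6)^{11} = 25000000000/3 ≈ 8.3333e+09.


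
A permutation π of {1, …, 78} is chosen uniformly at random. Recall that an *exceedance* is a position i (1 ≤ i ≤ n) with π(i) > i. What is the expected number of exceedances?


Write X = Σ_{i=1}^{78} X_i, where X_i = 1_{π(i) > i}.
For each fixed i, π(i) is uniform over {1, …, 78} (marginal of a uniform permutation), so P[π(i) > i] = (n − i)/n. Summing: Σ_{i=1}^{78} (n − i)/n = (0 + 1 + … + 77)/78 = 78(78 − 1)/(2·78) = (78 − 1)/2.
Hence E[X] = Σ_{i=1}^{78} (78 − i)/78 = 77/2 ≈ 38.500000.

E[X] = 77/2 = 38.500000.


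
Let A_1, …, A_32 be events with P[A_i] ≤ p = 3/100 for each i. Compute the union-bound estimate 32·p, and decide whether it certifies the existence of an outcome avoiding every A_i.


Union bound: P[∪_{i=1}^{32} A_i] ≤ Σ_i P[A_i] ≤ 32·p = 32·(3/100) = 24/25.
Numerically: 24/25 ≈ 0.960.
Is 24/25 < 1? YES.
Since P[∪ A_i] ≤ 24/25 < 1, the complement has P[∩ A_i^c] ≥ 1 − 24/25 = 1/25 > 0, so some outcome avoids every A_i.

32·p = 24/25 ≈ 0.960; existence CERTIFIED by the union bound.


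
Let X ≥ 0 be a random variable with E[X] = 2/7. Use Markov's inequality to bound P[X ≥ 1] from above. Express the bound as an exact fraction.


μ = E[X] = 2/7, a = 1.
Markov: P[X ≥ 1] ≤ μ/a = (2/7)/1 = 2/7.
Numerically: ≈ 0.285714.
(Since a = 1 > μ = 0.285714, the bound 2/7 is < 1 and informative.)

P[X ≥ 1] ≤ 2/7 ≈ 0.285714.


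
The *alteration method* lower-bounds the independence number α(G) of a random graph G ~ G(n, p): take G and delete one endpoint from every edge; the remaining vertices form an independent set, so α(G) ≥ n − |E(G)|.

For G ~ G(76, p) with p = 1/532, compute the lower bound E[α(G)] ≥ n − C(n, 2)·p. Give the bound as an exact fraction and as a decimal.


E[|E(G)|] = C(76, 2)·p = 2850 · (1/532) = 75/14.
E[α(G)] ≥ n − E[|E(G)|] = 76 − 75/14 = 989/14.
Numerically: ≈ 70.6429.
(This is only a lower bound; the true E[α(G)] may be larger.)

E[α(G)] ≥ 989/14 ≈ 70.6429.


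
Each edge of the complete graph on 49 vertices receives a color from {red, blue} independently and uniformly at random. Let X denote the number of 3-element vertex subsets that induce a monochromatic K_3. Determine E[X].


Let X = Σ_S X_S over the C(49, 3) = 18424 subsets S of size 3, where X_S = 1 if the K_3 on S is monochromatic.
For a fixed S, the K_3 on S has C(3, 2) = 3 edges. P[all 3 edges red] = (1/2)^3, and likewise for blue, so P[monochromatic] = 2·(1/2)^3 = 2^{1 − 3} = 1/4.
Summing: E[X] = C(49, 3) · 2^{1 − 3} = 18424 · 1/4 = 4606.
Numerically: E[X] ≈ 4606.000.

E[X] = C(49,3)·2^(1−C(3,2)) = 4606 ≈ 4606.000.


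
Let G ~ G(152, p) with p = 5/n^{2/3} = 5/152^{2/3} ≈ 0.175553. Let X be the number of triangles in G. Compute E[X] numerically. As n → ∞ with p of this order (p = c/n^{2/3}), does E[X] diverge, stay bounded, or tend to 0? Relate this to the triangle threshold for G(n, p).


Number of potential triangles: C(152, 3) = 573800.
Each occurs with probability p³ ≈ (0.175553)³ ≈ 5.41031856e-03.
By linearity: E[X] = C(152, 3)·p³ ≈ 573800 · 5.41031856e-03 ≈ 3104.440789.
Since α = 2/3 < 1, p = c/n^{2/3} ≫ 1/n is above the triangle threshold p ~ 1/n. Asymptotically E[X] ~ (c³/6)·n^{3(1−α)} = (5³/6)·n^{1} → ∞; triangles are abundant w.h.p.

E[X] ≈ 3104.440789; in regime p = Θ(1/n^{2/3}) E[X] diverges (above the triangle threshold p ~ 1/n).


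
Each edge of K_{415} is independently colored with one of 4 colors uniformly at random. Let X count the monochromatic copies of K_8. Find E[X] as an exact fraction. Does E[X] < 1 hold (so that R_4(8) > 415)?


E[X] = C(415, 8) · 4^{1 − 28} = 20388455694719685 · 4^{−27} = 20388455694719685/18014398509481984.
As a reduced fraction: E[X] = 20388455694719685/18014398509481984 ≈ 1.132.
Is E[X] < 1? NO.
Since E[X] ≥ 1, the first-moment bound is inconclusive at n = 415; it does NOT by itself certify R_4(8) > 415.

E[X] = 20388455694719685/18014398509481984 ≈ 1.132; E[X] ≥ 1; first-moment method inconclusive here.


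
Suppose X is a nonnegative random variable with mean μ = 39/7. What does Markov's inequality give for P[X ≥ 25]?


μ = E[X] = 39/7, a = 25.
Markov: P[X ≥ 25] ≤ μ/a = (39/7)/25 = 39/175.
Numerically: ≈ 0.22286.
(Since a = 25 > μ = 5.57143, the bound 39/175 is < 1 and informative.)

P[X ≥ 25] ≤ 39/175 ≈ 0.22286.


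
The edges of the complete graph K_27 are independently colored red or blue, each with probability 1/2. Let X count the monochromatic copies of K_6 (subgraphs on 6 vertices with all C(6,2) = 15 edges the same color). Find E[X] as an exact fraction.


Let X = Σ_S X_S over the C(27, 6) = 296010 subsets S of size 6, where X_S = 1 if the K_6 on S is monochromatic.
For a fixed S, the K_6 on S has C(6, 2) = 15 edges. P[all 15 edges red] = (1/2)^15, and likewise for blue, so P[monochromatic] = 2·(1/2)^15 = 2^{1 − 15} = 1/16384.
By linearity: E[X] = C(27, 6) · 2^{1 − 15} = 296010 · 1/16384 = 148005/8192.
Numerically: E[X] ≈ 18.067.

E[X] = C(27,6)·2^(1−C(6,2)) = 148005/8192 ≈ 18.067.


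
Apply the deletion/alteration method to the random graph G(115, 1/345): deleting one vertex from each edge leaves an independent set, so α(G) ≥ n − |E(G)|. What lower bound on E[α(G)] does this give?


E[|E(G)|] = C(115, 2)·p = 6555 · (1/345) = 19.
E[α(G)] ≥ n − E[|E(G)|] = 115 − 19 = 96.
Numerically: ≈ 96.000000.
(This is only a lower bound; the true E[α(G)] may be larger.)

E[α(G)] ≥ 96 ≈ 96.000000.


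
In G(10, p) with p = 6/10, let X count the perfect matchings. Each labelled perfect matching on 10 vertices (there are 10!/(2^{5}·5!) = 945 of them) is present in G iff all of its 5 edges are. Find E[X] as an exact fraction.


K_10 has 10!/(2^{5}·5!) = 945 labelled perfect matchings.
For each such perfect matching H, let X_H = 1 if all 5 edges of H are present in G. Then P[X_H = 1] = p^{5} = (3/5)^{5} = 243/3125.
Summing the indicators: E[X] = Σ_H E[X_H] = 945 · p^{5} = 945 · 243/3125 = 45927/625.
Numerically: E[X] ≈ 73.4832.

E[X] = 945 · (3/5)^{5} = 45927/625 ≈ 73.4832.


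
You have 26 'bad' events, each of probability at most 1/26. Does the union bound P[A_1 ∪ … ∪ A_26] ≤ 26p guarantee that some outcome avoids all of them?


Union bound: P[∪_{i=1}^{26} A_i] ≤ Σ_i P[A_i] ≤ 26·p = 26·(1/26) = 1.
Numerically: 1 ≈ 1.0000000.
Is 1 < 1? NO.
Since the bound 1 is ≥ 1, the union bound is uninformative here; it does NOT by itself certify existence.

26·p = 1 ≈ 1.0000000; existence NOT certified by the union bound.


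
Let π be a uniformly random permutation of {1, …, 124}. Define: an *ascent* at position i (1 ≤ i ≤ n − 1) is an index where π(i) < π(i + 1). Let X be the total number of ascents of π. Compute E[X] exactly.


Write X = Σ X_I over i = 1, …, 123, with X_I the indicator of one ascent.
There are 123 indicators.
For each fixed i, the pair (π(i), π(i+1)) is a uniformly random ordered pair of distinct values from {1, …, 124}; by symmetry P[π(i) < π(i+1)] = 1/2.
By linearity: E[X] = 123 · (1/2) = (124 − 1) · (1/2) = 123/2 ≈ 61.5000.

E[X] = 123/2 = 61.5000.


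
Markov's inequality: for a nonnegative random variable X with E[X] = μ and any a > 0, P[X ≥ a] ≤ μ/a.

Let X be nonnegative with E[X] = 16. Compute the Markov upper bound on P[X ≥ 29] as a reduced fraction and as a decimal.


μ = E[X] = 16, a = 29.
Markov: P[X ≥ 29] ≤ μ/a = (16)/29 = 16/29.
Numerically: ≈ 0.55172.
(Since a = 29 > μ = 16.00000, the bound 16/29 is < 1 and informative.)

P[X ≥ 29] ≤ 16/29 ≈ 0.55172.


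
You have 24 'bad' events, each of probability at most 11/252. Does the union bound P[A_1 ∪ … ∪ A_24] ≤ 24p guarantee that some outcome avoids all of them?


Union bound: P[∪_{i=1}^{24} A_i] ≤ Σ_i P[A_i] ≤ 24·p = 24·(11/252) = 22/21.
Numerically: 22/21 ≈ 1.04762.
Is 22/21 < 1? NO.
Since the bound 22/21 is ≥ 1, the union bound is uninformative here; it does NOT by itself certify existence.

24·p = 22/21 ≈ 1.04762; existence NOT certified by the union bound.


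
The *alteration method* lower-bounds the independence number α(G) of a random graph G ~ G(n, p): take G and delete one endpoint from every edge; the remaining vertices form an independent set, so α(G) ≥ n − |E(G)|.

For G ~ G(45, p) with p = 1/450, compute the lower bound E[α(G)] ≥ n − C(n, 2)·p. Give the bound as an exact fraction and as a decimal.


E[|E(G)|] = C(45, 2)·p = 990 · (1/450) = 11/5.
E[α(G)] ≥ n − E[|E(G)|] = 45 − 11/5 = 214/5.
Numerically: ≈ 42.80000.
(This is only a lower bound; the true E[α(G)] may be larger.)

E[α(G)] ≥ 214/5 ≈ 42.80000.


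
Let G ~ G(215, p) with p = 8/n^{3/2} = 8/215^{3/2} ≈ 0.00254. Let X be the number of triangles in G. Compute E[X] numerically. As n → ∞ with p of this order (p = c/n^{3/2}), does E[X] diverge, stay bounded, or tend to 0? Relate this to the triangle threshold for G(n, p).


Number of potential triangles: C(215, 3) = 1633355.
Each occurs with probability p³ ≈ (0.00254)³ ≈ 1.63417e-08.
By linearity: E[X] = C(215, 3)·p³ ≈ 1633355 · 1.63417e-08 ≈ 0.027.
Since α = 3/2 > 1, p = c/n^{3/2} = o(1/n) is below the triangle threshold p ~ 1/n. Asymptotically E[X] ~ (c³/6)·n^{3(1−α)} = (8³/6)·n^{-1.5} → 0, so by Markov's inequality G has no triangles w.h.p.

E[X] ≈ 0.027; in regime p = Θ(1/n^{3/2}) E[X] tends to 0 (below the triangle threshold p ~ 1/n).


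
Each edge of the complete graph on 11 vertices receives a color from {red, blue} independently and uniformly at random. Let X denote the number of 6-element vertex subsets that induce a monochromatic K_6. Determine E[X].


Let X = Σ_S X_S over the C(11, 6) = 462 subsets S of size 6, where X_S = 1 if the K_6 on S is monochromatic.
For a fixed S, the K_6 on S has C(6, 2) = 15 edges. P[all 15 edges red] = (1/2)^15, and likewise for blue, so P[monochromatic] = 2·(1/2)^15 = 2^{1 − 15} = 1/16384.
By linearity of expectation: E[X] = C(11, 6) · 2^{1 − 15} = 462 · 1/16384 = 231/8192.
Numerically: E[X] ≈ 0.028.

E[X] = C(11,6)·2^(1−C(6,2)) = 231/8192 ≈ 0.028.


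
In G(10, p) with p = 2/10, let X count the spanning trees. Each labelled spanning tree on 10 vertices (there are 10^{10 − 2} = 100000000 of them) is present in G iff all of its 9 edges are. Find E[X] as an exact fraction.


K_10 has 10^{10 − 2} = 100000000 labelled spanning trees.
For each such spanning tree H, let X_H = 1 if all 9 edges of H are present in G. Then P[X_H = 1] = p^{9} = (1/5)^{9} = 1/1953125.
By linearity: E[X] = Σ_H E[X_H] = 100000000 · p^{9} = 100000000 · 1/1953125 = 256/5.
Numerically: E[X] ≈ 51.2.

E[X] = 100000000 · (1/5)^{9} = 256/5 ≈ 51.2.


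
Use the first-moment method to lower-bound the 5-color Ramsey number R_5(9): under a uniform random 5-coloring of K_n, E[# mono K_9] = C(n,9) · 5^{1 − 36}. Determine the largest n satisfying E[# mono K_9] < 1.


We need C(n, 9) · 5^{1 − 36} < 1, i.e. C(n, 9) < 5^{36 − 1} = 2910383045673370361328125.
Check values of n near the boundary:
  n = 2165: C(2165, 9) = 2832220612024886803272630; 2832220612024886803272630 < 2910383045673370361328125? YES
  n = 2166: C(2166, 9) = 2844037944203015677277940; 2844037944203015677277940 < 2910383045673370361328125? YES
  n = 2167: C(2167, 9) = 2855899084841489792706810; 2855899084841489792706810 < 2910383045673370361328125? YES
  n = 2168: C(2168, 9) = 2867804175977929537095120; 2867804175977929537095120 < 2910383045673370361328125? YES
  n = 2169: C(2169, 9) = 2879753360044504243499683; 2879753360044504243499683 < 2910383045673370361328125? YES
  n = 2170: C(2170, 9) = 2891746779868845075610510; 2891746779868845075610510 < 2910383045673370361328125? YES
  n = 2171: C(2171, 9) = 2903784578674959601827205; 2903784578674959601827205 < 2910383045673370361328125? YES
  n = 2172: C(2172, 9) = 2915866900084148060642020; 2915866900084148060642020 < 2910383045673370361328125? NO
  n = 2173: C(2173, 9) = 2927993888115921319674265; 2927993888115921319674265 < 2910383045673370361328125? NO
  n = 2174: C(2174, 9) = 2940165687188920530702934; 2940165687188920530702934 < 2910383045673370361328125? NO
The largest n with C(n, 9) < 2910383045673370361328125 is n = 2171 (where E[X] = 580756915734991920365441/582076609134674072265625 ≈ 0.997733). Hence R_5(9) > 2171, i.e. R_5(9) ≥ 2172.

Largest n = 2171; hence R_5(9) > 2171.


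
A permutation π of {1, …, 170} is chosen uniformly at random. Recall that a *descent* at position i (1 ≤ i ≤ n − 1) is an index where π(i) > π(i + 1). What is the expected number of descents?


Write X = Σ X_I over i = 1, …, 169, with X_I the indicator of one descent.
There are 169 indicators.
For each fixed i, the pair (π(i), π(i+1)) is a uniformly random ordered pair of distinct values from {1, …, 170}; by symmetry P[π(i) > π(i+1)] = 1/2.
By linearity: E[X] = 169 · (1/2) = (170 − 1) · (1/2) = 169/2 ≈ 84.5000.

E[X] = 169/2 = 84.5000.


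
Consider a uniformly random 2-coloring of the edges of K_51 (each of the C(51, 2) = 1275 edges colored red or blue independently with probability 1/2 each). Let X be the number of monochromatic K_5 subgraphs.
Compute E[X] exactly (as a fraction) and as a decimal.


Let X = Σ_S X_S over the C(51, 5) = 2349060 subsets S of size 5, where X_S = 1 if the K_5 on S is monochromatic.
For a fixed S, the K_5 on S has C(5, 2) = 10 edges. P[all 10 edges red] = (1/2)^10, and likewise for blue, so P[monochromatic] = 2·(1/2)^10 = 2^{1 − 10} = 1/512.
By linearity: E[X] = C(51, 5) · 2^{1 − 10} = 2349060 · 1/512 = 587265/128.
Numerically: E[X] ≈ 4588.0078.

E[X] = C(51,5)·2^(1−C(5,2)) = 587265/128 ≈ 4588.0078.


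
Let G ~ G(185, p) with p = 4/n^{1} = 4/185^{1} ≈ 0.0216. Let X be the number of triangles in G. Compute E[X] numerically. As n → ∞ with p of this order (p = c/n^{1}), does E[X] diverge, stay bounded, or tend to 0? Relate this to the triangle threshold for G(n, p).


Number of potential triangles: C(185, 3) = 1038220.
Each occurs with probability p³ ≈ (0.0216)³ ≈ 1.01080e-05.
By linearity: E[X] = C(185, 3)·p³ ≈ 1038220 · 1.01080e-05 ≈ 10.494.
Here α = 1, so p = 4/n is exactly at the triangle threshold p ~ 1/n. Asymptotically E[X] → c³/6 = 4³/6 = 32/3 ≈ 10.667, a bounded constant. In this regime the triangle count is asymptotically Poisson(c³/6).

E[X] ≈ 10.494; in regime p = Θ(1/n^{1}) E[X] stays bounded (at the triangle threshold p ~ 1/n).


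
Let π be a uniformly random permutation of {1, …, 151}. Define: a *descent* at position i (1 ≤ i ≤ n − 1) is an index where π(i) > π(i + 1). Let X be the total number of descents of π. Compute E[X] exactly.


Write X = Σ X_I over i = 1, …, 150, with X_I the indicator of one descent.
There are 150 indicators.
For each fixed i, the pair (π(i), π(i+1)) is a uniformly random ordered pair of distinct values from {1, …, 151}; by symmetry P[π(i) > π(i+1)] = 1/2.
By linearity: E[X] = 150 · (1/2) = (151 − 1) · (1/2) = 75 ≈ 75.000000.

E[X] = 75 = 75.000000.


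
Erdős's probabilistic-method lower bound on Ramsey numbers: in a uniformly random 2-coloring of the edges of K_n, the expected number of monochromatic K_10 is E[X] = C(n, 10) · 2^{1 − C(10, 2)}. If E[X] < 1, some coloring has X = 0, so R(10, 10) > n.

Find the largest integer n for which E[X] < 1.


We need C(n, 10) · 2^{1 − 45} < 1, i.e. C(n, 10) < 2^{45 − 1} = 17592186044416.
Check values of n near the boundary:
  n = 94: C(94, 10) = 9041256841903; 9041256841903 < 17592186044416? YES
  n = 95: C(95, 10) = 10104934117421; 10104934117421 < 17592186044416? YES
  n = 96: C(96, 10) = 11279926456656; 11279926456656 < 17592186044416? YES
  n = 97: C(97, 10) = 12576469727536; 12576469727536 < 17592186044416? YES
  n = 98: C(98, 10) = 14005614014756; 14005614014756 < 17592186044416? YES
  n = 99: C(99, 10) = 15579278510796; 15579278510796 < 17592186044416? YES
  n = 100: C(100, 10) = 17310309456440; 17310309456440 < 17592186044416? YES
  n = 101: C(101, 10) = 19212541264840; 19212541264840 < 17592186044416? NO
The largest n with C(n, 10) < 17592186044416 is n = 100 (where E[X] = 2163788682055/2199023255552 ≈ 0.98398). Hence R(10, 10) > 100, i.e. R(10, 10) ≥ 101.

Largest n = 100; hence R(10, 10) > 100.


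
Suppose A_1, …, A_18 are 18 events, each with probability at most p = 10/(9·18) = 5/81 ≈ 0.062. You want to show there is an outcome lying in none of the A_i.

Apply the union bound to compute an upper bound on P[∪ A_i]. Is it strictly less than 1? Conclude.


Union bound: P[∪_{i=1}^{18} A_i] ≤ Σ_i P[A_i] ≤ 18·p = 18·(5/81) = 10/9.
Numerically: 10/9 ≈ 1.111.
Is 10/9 < 1? NO.
Since the bound 10/9 is ≥ 1, the union bound is uninformative here; it does NOT by itself certify existence.

18·p = 10/9 ≈ 1.111; existence NOT certified by the union bound.


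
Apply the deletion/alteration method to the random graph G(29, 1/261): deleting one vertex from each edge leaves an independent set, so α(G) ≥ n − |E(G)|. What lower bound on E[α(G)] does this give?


E[|E(G)|] = C(29, 2)·p = 406 · (1/261) = 14/9.
E[α(G)] ≥ n − E[|E(G)|] = 29 − 14/9 = 247/9.
Numerically: ≈ 27.4444.
(This is only a lower bound; the true E[α(G)] may be larger.)

E[α(G)] ≥ 247/9 ≈ 27.4444.


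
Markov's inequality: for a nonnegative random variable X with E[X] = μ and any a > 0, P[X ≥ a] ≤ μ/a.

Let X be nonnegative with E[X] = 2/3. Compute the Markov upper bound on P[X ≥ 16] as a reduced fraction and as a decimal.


μ = E[X] = 2/3, a = 16.
Markov: P[X ≥ 16] ≤ μ/a = (2/3)/16 = 1/24.
Numerically: ≈ 0.042.
(Since a = 16 > μ = 0.667, the bound 1/24 is < 1 and informative.)

P[X ≥ 16] ≤ 1/24 ≈ 0.042.


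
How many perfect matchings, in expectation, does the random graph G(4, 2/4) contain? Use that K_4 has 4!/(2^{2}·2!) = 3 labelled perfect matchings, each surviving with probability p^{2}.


K_4 has 4!/(2^{2}·2!) = 3 labelled perfect matchings.
For each such perfect matching H, let X_H = 1 if all 2 edges of H are present in G. Then P[X_H = 1] = p^{2} = (1/2)^{2} = 1/4.
By linearity: E[X] = Σ_H E[X_H] = 3 · p^{2} = 3 · 1/4 = 3/4.
Numerically: E[X] ≈ 0.75.

E[X] = 3 · (1/2)^{2} = 3/4 ≈ 0.75.


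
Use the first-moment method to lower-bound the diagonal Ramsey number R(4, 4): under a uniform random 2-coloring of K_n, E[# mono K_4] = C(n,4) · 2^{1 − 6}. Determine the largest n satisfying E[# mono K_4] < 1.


We need C(n, 4) · 2^{1 − 6} < 1, i.e. C(n, 4) < 2^{6 − 1} = 32.
Check values of n near the boundary:
  n = 5: C(5, 4) = 5; 5 < 32? YES
  n = 6: C(6, 4) = 15; 15 < 32? YES
  n = 7: C(7, 4) = 35; 35 < 32? NO
  n = 8: C(8, 4) = 70; 70 < 32? NO
The largest n with C(n, 4) < 32 is n = 6 (where E[X] = 15/32 ≈ 0.46875). Hence R(4, 4) > 6, i.e. R(4, 4) ≥ 7.

Largest n = 6; hence R(4, 4) > 6.


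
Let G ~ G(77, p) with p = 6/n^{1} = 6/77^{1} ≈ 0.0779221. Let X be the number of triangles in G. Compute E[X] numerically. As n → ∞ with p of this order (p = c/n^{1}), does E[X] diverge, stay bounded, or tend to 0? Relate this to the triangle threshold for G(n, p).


Number of potential triangles: C(77, 3) = 73150.
Each occurs with probability p³ ≈ (0.0779221)³ ≈ 4.73131187e-04.
By linearity: E[X] = C(77, 3)·p³ ≈ 73150 · 4.73131187e-04 ≈ 34.609546.
Here α = 1, so p = 6/n is exactly at the triangle threshold p ~ 1/n. Asymptotically E[X] → c³/6 = 6³/6 = 36 ≈ 36.000000, a bounded constant. In this regime the triangle count is asymptotically Poisson(c³/6).

E[X] ≈ 34.609546; in regime p = Θ(1/n^{1}) E[X] stays bounded (at the triangle threshold p ~ 1/n).


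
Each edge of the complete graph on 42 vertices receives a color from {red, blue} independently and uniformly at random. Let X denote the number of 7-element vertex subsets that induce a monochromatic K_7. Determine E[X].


Let X = Σ_S X_S over the C(42, 7) = 26978328 subsets S of size 7, where X_S = 1 if the K_7 on S is monochromatic.
For a fixed S, the K_7 on S has C(7, 2) = 21 edges. P[all 21 edges red] = (1/2)^21, and likewise for blue, so P[monochromatic] = 2·(1/2)^21 = 2^{1 − 21} = 1/1048576.
Summing: E[X] = C(42, 7) · 2^{1 − 21} = 26978328 · 1/1048576 = 3372291/131072.
Numerically: E[X] ≈ 25.729.

E[X] = C(42,7)·2^(1−C(7,2)) = 3372291/131072 ≈ 25.729.


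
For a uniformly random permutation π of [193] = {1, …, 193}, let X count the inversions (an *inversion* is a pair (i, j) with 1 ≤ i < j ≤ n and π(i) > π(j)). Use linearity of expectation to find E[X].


Write X = Σ X_I over the C(193, 2) = 18528 pairs i < j, with X_I the indicator of one inversion.
There are 18528 indicators.
For each fixed pair i < j, the values π(i) and π(j) are two distinct elements of {1, …, 193} in uniformly random order; by symmetry P[π(i) > π(j)] = 1/2.
By linearity: E[X] = 18528 · (1/2) = C(193, 2) · (1/2) = 18528/2 = 9264 ≈ 9264.0000.

E[X] = 9264 = 9264.0000.


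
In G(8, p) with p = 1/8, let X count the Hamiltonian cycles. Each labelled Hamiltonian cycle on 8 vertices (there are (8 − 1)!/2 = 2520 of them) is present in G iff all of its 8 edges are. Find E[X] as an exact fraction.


K_8 has (8 − 1)!/2 = 2520 labelled Hamiltonian cycles.
For each such Hamiltonian cycle H, let X_H = 1 if all 8 edges of H are present in G. Then P[X_H = 1] = p^{8} = (1/8)^{8} = 1/16777216.
Summing the indicators: E[X] = Σ_H E[X_H] = 2520 · p^{8} = 2520 · 1/16777216 = 315/2097152.
Numerically: E[X] ≈ 0.00015.

E[X] = 2520 · (1/8)^{8} = 315/2097152 ≈ 0.00015.


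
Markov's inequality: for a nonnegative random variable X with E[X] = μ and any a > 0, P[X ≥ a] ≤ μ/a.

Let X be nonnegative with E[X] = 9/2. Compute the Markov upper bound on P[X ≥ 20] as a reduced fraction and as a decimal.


μ = E[X] = 9/2, a = 20.
Markov: P[X ≥ 20] ≤ μ/a = (9/2)/20 = 9/40.
Numerically: ≈ 0.2250.
(Since a = 20 > μ = 4.5000, the bound 9/40 is < 1 and informative.)

P[X ≥ 20] ≤ 9/40 ≈ 0.2250.


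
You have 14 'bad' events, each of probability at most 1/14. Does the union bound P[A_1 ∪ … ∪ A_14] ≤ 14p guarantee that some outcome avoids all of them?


Union bound: P[∪_{i=1}^{14} A_i] ≤ Σ_i P[A_i] ≤ 14·p = 14·(1/14) = 1.
Numerically: 1 ≈ 1.000.
Is 1 < 1? NO.
Since the bound 1 is ≥ 1, the union bound is uninformative here; it does NOT by itself certify existence.

14·p = 1 ≈ 1.000; existence NOT certified by the union bound.


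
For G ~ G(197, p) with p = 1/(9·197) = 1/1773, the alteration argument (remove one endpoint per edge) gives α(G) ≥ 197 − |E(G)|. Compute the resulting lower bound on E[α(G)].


E[|E(G)|] = C(197, 2)·p = 19306 · (1/1773) = 98/9.
E[α(G)] ≥ n − E[|E(G)|] = 197 − 98/9 = 1675/9.
Numerically: ≈ 186.111.
(This is only a lower bound; the true E[α(G)] may be larger.)

E[α(G)] ≥ 1675/9 ≈ 186.111.


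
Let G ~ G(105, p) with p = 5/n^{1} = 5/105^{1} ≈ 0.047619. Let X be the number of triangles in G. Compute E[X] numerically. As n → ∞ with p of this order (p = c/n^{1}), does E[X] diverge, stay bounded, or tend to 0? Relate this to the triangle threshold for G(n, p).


Number of potential triangles: C(105, 3) = 187460.
Each occurs with probability p³ ≈ (0.047619)³ ≈ 1.0797970e-04.
By linearity: E[X] = C(105, 3)·p³ ≈ 187460 · 1.0797970e-04 ≈ 20.24187.
Here α = 1, so p = 5/n is exactly at the triangle threshold p ~ 1/n. Asymptotically E[X] → c³/6 = 5³/6 = 125/6 ≈ 20.83333, a bounded constant. In this regime the triangle count is asymptotically Poisson(c³/6).

E[X] ≈ 20.24187; in regime p = Θ(1/n^{1}) E[X] stays bounded (at the triangle threshold p ~ 1/n).


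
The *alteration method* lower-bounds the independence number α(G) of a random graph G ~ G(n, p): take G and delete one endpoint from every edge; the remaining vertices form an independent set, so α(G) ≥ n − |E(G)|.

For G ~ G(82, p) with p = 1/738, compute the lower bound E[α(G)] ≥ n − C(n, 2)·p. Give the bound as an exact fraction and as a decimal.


E[|E(G)|] = C(82, 2)·p = 3321 · (1/738) = 9/2.
E[α(G)] ≥ n − E[|E(G)|] = 82 − 9/2 = 155/2.
Numerically: ≈ 77.500000.
(This is only a lower bound; the true E[α(G)] may be larger.)

E[α(G)] ≥ 155/2 ≈ 77.500000.


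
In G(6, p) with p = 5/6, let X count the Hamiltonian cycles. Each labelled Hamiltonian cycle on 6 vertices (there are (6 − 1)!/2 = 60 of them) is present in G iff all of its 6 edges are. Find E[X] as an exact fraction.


K_6 has (6 − 1)!/2 = 60 labelled Hamiltonian cycles.
For each such Hamiltonian cycle H, let X_H = 1 if all 6 edges of H are present in G. Then P[X_H = 1] = p^{6} = (5/6)^{6} = 15625/46656.
By linearity: E[X] = Σ_H E[X_H] = 60 · p^{6} = 60 · 15625/46656 = 78125/3888.
Numerically: E[X] ≈ 20.1.

E[X] = 60 · (5/6)^{6} = 78125/3888 ≈ 20.1.


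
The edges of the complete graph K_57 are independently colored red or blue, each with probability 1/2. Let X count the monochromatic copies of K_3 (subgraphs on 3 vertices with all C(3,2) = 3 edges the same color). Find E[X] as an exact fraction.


Let X = Σ_S X_S over the C(57, 3) = 29260 subsets S of size 3, where X_S = 1 if the K_3 on S is monochromatic.
For a fixed S, the K_3 on S has C(3, 2) = 3 edges. P[all 3 edges red] = (1/2)^3, and likewise for blue, so P[monochromatic] = 2·(1/2)^3 = 2^{1 − 3} = 1/4.
Summing: E[X] = C(57, 3) · 2^{1 − 3} = 29260 · 1/4 = 7315.
Numerically: E[X] ≈ 7315.0000.

E[X] = C(57,3)·2^(1−C(3,2)) = 7315 ≈ 7315.0000.


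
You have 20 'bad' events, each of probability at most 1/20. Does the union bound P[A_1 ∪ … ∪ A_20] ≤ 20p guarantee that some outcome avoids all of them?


Union bound: P[∪_{i=1}^{20} A_i] ≤ Σ_i P[A_i] ≤ 20·p = 20·(1/20) = 1.
Numerically: 1 ≈ 1.0000.
Is 1 < 1? NO.
Since the bound 1 is ≥ 1, the union bound is uninformative here; it does NOT by itself certify existence.

20·p = 1 ≈ 1.0000; existence NOT certified by the union bound.


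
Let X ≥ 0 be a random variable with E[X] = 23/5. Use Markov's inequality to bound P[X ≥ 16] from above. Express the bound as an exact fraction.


μ = E[X] = 23/5, a = 16.
Markov: P[X ≥ 16] ≤ μ/a = (23/5)/16 = 23/80.
Numerically: ≈ 0.28750.
(Since a = 16 > μ = 4.60000, the bound 23/80 is < 1 and informative.)

P[X ≥ 16] ≤ 23/80 ≈ 0.28750.


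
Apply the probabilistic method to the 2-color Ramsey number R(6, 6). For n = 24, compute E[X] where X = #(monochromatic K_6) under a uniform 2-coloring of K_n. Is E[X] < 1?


E[X] = C(24, 6) · 2^{1 − 15} = 134596 · 2^{−14} = 134596/16384.
As a reduced fraction: E[X] = 33649/4096 ≈ 8.21509.
Is E[X] < 1? NO.
Since E[X] ≥ 1, the first-moment bound is inconclusive at n = 24; it does NOT by itself certify R(6, 6) > 24.

E[X] = 33649/4096 ≈ 8.21509; E[X] ≥ 1; first-moment method inconclusive here.


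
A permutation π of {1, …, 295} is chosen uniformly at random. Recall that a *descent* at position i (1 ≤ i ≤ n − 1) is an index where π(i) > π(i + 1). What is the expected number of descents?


Write X = Σ X_I over i = 1, …, 294, with X_I the indicator of one descent.
There are 294 indicators.
For each fixed i, the pair (π(i), π(i+1)) is a uniformly random ordered pair of distinct values from {1, …, 295}; by symmetry P[π(i) > π(i+1)] = 1/2.
By linearity: E[X] = 294 · (1/2) = (295 − 1) · (1/2) = 147 ≈ 147.000.

E[X] = 147 = 147.000.


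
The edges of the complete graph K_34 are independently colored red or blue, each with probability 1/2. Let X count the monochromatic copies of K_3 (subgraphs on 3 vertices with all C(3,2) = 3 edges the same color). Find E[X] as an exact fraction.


Let X = Σ_S X_S over the C(34, 3) = 5984 subsets S of size 3, where X_S = 1 if the K_3 on S is monochromatic.
For a fixed S, the K_3 on S has C(3, 2) = 3 edges. P[all 3 edges red] = (1/2)^3, and likewise for blue, so P[monochromatic] = 2·(1/2)^3 = 2^{1 − 3} = 1/4.
Summing: E[X] = C(34, 3) · 2^{1 − 3} = 5984 · 1/4 = 1496.
Numerically: E[X] ≈ 1496.000.

E[X] = C(34,3)·2^(1−C(3,2)) = 1496 ≈ 1496.000.


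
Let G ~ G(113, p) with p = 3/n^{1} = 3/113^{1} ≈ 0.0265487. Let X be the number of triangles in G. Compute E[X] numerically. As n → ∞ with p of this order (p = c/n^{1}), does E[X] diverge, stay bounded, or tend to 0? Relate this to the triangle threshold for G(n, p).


Number of potential triangles: C(113, 3) = 234136.
Each occurs with probability p³ ≈ (0.0265487)³ ≈ 1.87123544e-05.
By linearity: E[X] = C(113, 3)·p³ ≈ 234136 · 1.87123544e-05 ≈ 4.381236.
Here α = 1, so p = 3/n is exactly at the triangle threshold p ~ 1/n. Asymptotically E[X] → c³/6 = 3³/6 = 9/2 ≈ 4.500000, a bounded constant. In this regime the triangle count is asymptotically Poisson(c³/6).

E[X] ≈ 4.381236; in regime p = Θ(1/n^{1}) E[X] stays bounded (at the triangle threshold p ~ 1/n).


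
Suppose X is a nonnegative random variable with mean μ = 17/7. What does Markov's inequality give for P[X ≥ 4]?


μ = E[X] = 17/7, a = 4.
Markov: P[X ≥ 4] ≤ μ/a = (17/7)/4 = 17/28.
Numerically: ≈ 0.607.
(Since a = 4 > μ = 2.429, the bound 17/28 is < 1 and informative.)

P[X ≥ 4] ≤ 17/28 ≈ 0.607.


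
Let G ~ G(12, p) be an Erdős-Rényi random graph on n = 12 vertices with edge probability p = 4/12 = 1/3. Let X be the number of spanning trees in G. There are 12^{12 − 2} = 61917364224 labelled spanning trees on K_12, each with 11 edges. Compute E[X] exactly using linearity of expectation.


K_12 has 12^{12 − 2} = 61917364224 labelled spanning trees.
For each such spanning tree H, let X_H = 1 if all 11 edges of H are present in G. Then P[X_H = 1] = p^{11} = (1/3)^{11} = 1/177147.
Summing the indicators: E[X] = Σ_H E[X_H] = 61917364224 · p^{11} = 61917364224 · 1/177147 = 1048576/3.
Numerically: E[X] ≈ 3.5e+05.

E[X] = 61917364224 · (1/3)^{11} = 1048576/3 ≈ 3.5e+05.
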